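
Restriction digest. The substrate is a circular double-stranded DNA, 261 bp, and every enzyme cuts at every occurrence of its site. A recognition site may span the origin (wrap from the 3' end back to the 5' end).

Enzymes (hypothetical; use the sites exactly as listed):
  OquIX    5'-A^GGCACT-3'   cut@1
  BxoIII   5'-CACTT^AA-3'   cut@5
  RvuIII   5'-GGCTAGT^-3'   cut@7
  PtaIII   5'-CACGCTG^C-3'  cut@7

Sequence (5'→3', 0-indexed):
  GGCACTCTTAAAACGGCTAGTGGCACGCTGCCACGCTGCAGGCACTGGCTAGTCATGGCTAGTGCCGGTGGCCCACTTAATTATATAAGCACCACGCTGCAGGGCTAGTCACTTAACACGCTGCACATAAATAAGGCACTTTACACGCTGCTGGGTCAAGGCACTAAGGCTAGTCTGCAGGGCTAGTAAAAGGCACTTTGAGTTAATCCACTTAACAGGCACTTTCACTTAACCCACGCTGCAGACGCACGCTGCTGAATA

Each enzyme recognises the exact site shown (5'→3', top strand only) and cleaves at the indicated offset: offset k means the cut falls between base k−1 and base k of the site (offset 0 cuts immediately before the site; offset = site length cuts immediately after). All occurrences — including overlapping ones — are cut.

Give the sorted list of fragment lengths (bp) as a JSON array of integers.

Per-enzyme occurrences:
  OquIX (AGGCACT, off=1): starts [39, 133, 158, 190, 216, 260] → cuts [0, 40, 134, 159, 191, 217]
  BxoIII (CACTTAA, off=5): starts [73, 109, 208, 225] → cuts [78, 114, 213, 230]
  RvuIII (GGCTAGT, off=7): starts [14, 46, 56, 102, 167, 180] → cuts [21, 53, 63, 109, 174, 187]
  PtaIII (CACGCTGC, off=7): starts [23, 31, 92, 116, 143, 234, 247] → cuts [30, 38, 99, 123, 150, 241, 254]

All cut coordinates (distinct, sorted): [0, 21, 30, 38, 40, 53, 63, 78, 99, 109, 114, 123, 134, 150, 159, 174, 187, 191, 213, 217, 230, 241, 254]

Fragment lengths:
  0→21: 21 bp
  21→30: 9 bp
  30→38: 8 bp
  38→40: 2 bp
  40→53: 13 bp
  53→63: 10 bp
  63→78: 15 bp
  78→99: 21 bp
  99→109: 10 bp
  109→114: 5 bp
  114→123: 9 bp
  123→134: 11 bp
  134→150: 16 bp
  150→159: 9 bp
  159→174: 15 bp
  174→187: 13 bp
  187→191: 4 bp
  191→213: 22 bp
  213→217: 4 bp
  217→230: 13 bp
  230→241: 11 bp
  241→254: 13 bp
  254→0 (wrap): 261-254+0 = 7 bp

[2,4,4,5,7,8,9,9,9,10,10,11,11,13,13,13,13,15,15,16,21,21,22]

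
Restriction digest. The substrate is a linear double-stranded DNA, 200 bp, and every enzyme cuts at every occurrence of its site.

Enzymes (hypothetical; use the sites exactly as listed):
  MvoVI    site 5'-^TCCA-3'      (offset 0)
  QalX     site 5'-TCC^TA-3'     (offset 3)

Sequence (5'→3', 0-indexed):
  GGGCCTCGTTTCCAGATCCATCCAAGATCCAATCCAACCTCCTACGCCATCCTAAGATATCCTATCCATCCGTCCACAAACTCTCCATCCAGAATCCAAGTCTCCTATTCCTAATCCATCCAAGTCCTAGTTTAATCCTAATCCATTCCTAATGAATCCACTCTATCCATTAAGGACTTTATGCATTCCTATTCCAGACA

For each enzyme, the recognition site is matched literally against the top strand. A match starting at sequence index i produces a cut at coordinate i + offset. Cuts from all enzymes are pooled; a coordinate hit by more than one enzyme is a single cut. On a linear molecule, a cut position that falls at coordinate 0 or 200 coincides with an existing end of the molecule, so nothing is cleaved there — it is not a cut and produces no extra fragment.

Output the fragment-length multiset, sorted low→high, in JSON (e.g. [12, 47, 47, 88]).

[2,3,3,3,4,4,4,5,6,6,7,7,7,8,8,8,9,9,10,10,10,10,11,11,11,24]

Site scan:
  MvoVI TCCA/0: at [10, 16, 20, 27, 32, 64, 72, 83, 87, 94, 114, 118, 141, 156, 165, 192] ⇒ [10, 16, 20, 27, 32, 64, 72, 83, 87, 94, 114, 118, 141, 156, 165, 192]
  QalX TCCTA/3: at [39, 49, 59, 102, 108, 124, 135, 146, 186] ⇒ [42, 52, 62, 105, 111, 127, 138, 149, 189]

All cut coordinates (distinct, sorted): [10, 16, 20, 27, 32, 42, 52, 62, 64, 72, 83, 87, 94, 105, 111, 114, 118, 127, 138, 141, 149, 156, 165, 189, 192]

Fragment lengths:
  [0,10): 10 bp
  [10,16): 6 bp
  [16,20): 4 bp
  [20,27): 7 bp
  [27,32): 5 bp
  [32,42): 10 bp
  [42,52): 10 bp
  [52,62): 10 bp
  [62,64): 2 bp
  [64,72): 8 bp
  [72,83): 11 bp
  [83,87): 4 bp
  [87,94): 7 bp
  [94,105): 11 bp
  [105,111): 6 bp
  [111,114): 3 bp
  [114,118): 4 bp
  [118,127): 9 bp
  [127,138): 11 bp
  [138,141): 3 bp
  [141,149): 8 bp
  [149,156): 7 bp
  [156,165): 9 bp
  [165,189): 24 bp
  [189,192): 3 bp
  [192,200): 8 bp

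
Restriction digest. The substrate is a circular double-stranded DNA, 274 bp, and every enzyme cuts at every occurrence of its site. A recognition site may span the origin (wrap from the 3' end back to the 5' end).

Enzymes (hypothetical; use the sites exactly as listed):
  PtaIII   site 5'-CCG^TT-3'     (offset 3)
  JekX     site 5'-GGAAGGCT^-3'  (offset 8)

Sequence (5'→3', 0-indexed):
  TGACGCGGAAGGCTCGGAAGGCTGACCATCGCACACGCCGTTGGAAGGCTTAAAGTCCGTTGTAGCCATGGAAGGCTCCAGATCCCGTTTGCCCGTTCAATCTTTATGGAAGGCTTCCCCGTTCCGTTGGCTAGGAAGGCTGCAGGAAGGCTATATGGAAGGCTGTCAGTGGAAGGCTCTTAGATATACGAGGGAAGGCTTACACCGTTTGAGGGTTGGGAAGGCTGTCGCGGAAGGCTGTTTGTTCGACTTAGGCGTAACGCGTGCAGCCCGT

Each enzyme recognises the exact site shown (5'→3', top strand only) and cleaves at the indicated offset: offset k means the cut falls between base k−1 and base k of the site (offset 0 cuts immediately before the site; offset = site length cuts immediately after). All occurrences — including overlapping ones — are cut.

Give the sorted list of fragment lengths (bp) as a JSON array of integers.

Scan for sites:
  PtaIII CCGTT/3: at [37, 56, 84, 92, 118, 123, 204, 270] ⇒ [40, 59, 87, 95, 121, 126, 207, 273]
  JekX GGAAGGCT/8: at [6, 15, 42, 69, 107, 133, 144, 156, 170, 192, 218, 231] ⇒ [14, 23, 50, 77, 115, 141, 152, 164, 178, 200, 226, 239]

Pooled cuts: [14, 23, 40, 50, 59, 77, 87, 95, 115, 121, 126, 141, 152, 164, 178, 200, 207, 226, 239, 273]

Fragment lengths:
  14→23: 9 bp
  23→40: 17 bp
  40→50: 10 bp
  50→59: 9 bp
  59→77: 18 bp
  77→87: 10 bp
  87→95: 8 bp
  95→115: 20 bp
  115→121: 6 bp
  121→126: 5 bp
  126→141: 15 bp
  141→152: 11 bp
  152→164: 12 bp
  164→178: 14 bp
  178→200: 22 bp
  200→207: 7 bp
  207→226: 19 bp
  226→239: 13 bp
  239→273: 34 bp
  273→14 (wrap): 274-273+14 = 15 bp

[5,6,7,8,9,9,10,10,11,12,13,14,15,15,17,18,19,20,22,34]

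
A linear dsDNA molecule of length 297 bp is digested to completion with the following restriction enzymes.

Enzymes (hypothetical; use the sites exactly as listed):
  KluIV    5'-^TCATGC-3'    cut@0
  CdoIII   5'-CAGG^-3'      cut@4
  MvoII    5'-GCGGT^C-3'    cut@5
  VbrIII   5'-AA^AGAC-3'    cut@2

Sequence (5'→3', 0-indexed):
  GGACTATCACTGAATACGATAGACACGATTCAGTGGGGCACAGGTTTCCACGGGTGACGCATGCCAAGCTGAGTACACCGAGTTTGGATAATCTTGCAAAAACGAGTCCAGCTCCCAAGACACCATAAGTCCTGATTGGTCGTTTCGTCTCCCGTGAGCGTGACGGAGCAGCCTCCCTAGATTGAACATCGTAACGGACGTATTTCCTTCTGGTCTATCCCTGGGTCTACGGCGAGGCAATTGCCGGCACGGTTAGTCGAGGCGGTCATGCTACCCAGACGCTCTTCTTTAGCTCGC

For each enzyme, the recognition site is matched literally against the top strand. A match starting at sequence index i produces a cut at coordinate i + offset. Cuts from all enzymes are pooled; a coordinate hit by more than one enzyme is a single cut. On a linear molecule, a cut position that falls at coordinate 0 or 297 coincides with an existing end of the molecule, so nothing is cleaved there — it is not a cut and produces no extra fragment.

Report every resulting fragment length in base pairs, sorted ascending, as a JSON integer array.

[1,31,44,221]

Per-enzyme occurrences:
  KluIV TCATGC/0: at [265] ⇒ [265]
  CdoIII CAGG/4: at [40] ⇒ [44]
  MvoII GCGGTC/5: at [261] ⇒ [266]
  VbrIII (AAAGAC, off=2): no sites

Pooled cuts: [44, 265, 266]

Fragment lengths:
  [0,44): 44 bp
  [44,265): 221 bp
  [265,266): 1 bp
  [266,297): 31 bp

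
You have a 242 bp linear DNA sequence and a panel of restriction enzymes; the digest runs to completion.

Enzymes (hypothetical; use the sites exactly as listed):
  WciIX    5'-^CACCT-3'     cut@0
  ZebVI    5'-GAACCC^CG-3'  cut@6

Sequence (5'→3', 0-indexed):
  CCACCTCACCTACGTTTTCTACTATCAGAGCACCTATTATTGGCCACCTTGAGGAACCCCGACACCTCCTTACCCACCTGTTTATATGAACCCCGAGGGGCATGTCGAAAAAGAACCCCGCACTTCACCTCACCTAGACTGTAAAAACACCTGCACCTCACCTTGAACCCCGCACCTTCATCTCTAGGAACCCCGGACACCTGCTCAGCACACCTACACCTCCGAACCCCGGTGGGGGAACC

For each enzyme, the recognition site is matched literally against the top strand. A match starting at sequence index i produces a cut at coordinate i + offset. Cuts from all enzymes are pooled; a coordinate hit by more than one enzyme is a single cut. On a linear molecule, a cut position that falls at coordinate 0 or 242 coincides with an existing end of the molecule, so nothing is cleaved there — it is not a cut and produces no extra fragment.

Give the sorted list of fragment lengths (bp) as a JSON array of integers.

[1,2,3,4,5,5,5,6,6,7,12,12,13,13,13,14,15,17,19,21,24,25]

Scan for sites:
  WciIX CACCT/0: at [1, 6, 30, 44, 62, 74, 125, 130, 147, 153, 158, 172, 197, 210, 216] ⇒ [1, 6, 30, 44, 62, 74, 125, 130, 147, 153, 158, 172, 197, 210, 216]
  ZebVI GAACCCCG/6: at [53, 87, 112, 164, 187, 223] ⇒ [59, 93, 118, 170, 193, 229]

All cut coordinates (distinct, sorted): [1, 6, 30, 44, 59, 62, 74, 93, 118, 125, 130, 147, 153, 158, 170, 172, 193, 197, 210, 216, 229]

Fragments:
  [0,1): 1 bp
  [1,6): 5 bp
  [6,30): 24 bp
  [30,44): 14 bp
  [44,59): 15 bp
  [59,62): 3 bp
  [62,74): 12 bp
  [74,93): 19 bp
  [93,118): 25 bp
  [118,125): 7 bp
  [125,130): 5 bp
  [130,147): 17 bp
  [147,153): 6 bp
  [153,158): 5 bp
  [158,170): 12 bp
  [170,172): 2 bp
  [172,193): 21 bp
  [193,197): 4 bp
  [197,210): 13 bp
  [210,216): 6 bp
  [216,229): 13 bp
  [229,242): 13 bp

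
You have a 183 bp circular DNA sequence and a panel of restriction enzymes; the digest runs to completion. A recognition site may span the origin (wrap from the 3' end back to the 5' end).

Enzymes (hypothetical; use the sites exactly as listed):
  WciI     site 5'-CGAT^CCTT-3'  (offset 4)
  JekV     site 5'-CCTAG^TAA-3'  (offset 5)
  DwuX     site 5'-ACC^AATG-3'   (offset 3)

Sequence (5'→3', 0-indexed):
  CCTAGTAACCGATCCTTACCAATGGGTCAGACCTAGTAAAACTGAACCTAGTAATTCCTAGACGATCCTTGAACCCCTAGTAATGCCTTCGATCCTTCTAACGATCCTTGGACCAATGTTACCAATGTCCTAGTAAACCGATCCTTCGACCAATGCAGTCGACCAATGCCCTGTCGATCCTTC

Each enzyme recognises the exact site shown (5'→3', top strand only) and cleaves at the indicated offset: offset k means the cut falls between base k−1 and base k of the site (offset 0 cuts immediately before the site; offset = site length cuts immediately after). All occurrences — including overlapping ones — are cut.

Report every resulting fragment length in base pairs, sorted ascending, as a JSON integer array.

[7,8,9,9,9,9,10,10,12,13,13,14,14,15,15,16]

Site scan:
  WciI CGATCCTT/4: at [9, 62, 89, 101, 138, 174] ⇒ [13, 66, 93, 105, 142, 178]
  JekV CCTAGTAA/5: at [0, 31, 46, 75, 128] ⇒ [5, 36, 51, 80, 133]
  DwuX ACCAATG/3: at [17, 111, 120, 148, 161] ⇒ [20, 114, 123, 151, 164]

All cut coordinates (distinct, sorted): [5, 13, 20, 36, 51, 66, 80, 93, 105, 114, 123, 133, 142, 151, 164, 178]

Fragment lengths:
  5→13: 8 bp
  13→20: 7 bp
  20→36: 16 bp
  36→51: 15 bp
  51→66: 15 bp
  66→80: 14 bp
  80→93: 13 bp
  93→105: 12 bp
  105→114: 9 bp
  114→123: 9 bp
  123→133: 10 bp
  133→142: 9 bp
  142→151: 9 bp
  151→164: 13 bp
  164→178: 14 bp
  178→5 (wrap): 183-178+5 = 10 bp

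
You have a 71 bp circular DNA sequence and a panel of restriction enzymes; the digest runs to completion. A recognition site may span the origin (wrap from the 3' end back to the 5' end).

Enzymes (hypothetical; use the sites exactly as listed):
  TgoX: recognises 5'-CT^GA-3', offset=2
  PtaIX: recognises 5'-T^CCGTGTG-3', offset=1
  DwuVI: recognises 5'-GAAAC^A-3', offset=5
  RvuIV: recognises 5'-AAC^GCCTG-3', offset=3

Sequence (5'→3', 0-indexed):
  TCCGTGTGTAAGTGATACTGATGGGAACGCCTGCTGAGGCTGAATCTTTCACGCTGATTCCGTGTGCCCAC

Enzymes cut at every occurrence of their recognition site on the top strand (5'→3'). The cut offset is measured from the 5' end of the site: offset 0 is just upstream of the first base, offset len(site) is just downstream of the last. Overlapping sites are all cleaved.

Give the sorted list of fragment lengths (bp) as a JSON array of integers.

Scan for sites:
  TgoX CTGA/2: at [17, 33, 39, 53] ⇒ [19, 35, 41, 55]
  PtaIX TCCGTGTG/1: at [0, 58] ⇒ [1, 59]
  DwuVI (GAAACA, off=5): no sites
  RvuIV AACGCCTG/3: at [25] ⇒ [28]

Pooled cuts: [1, 19, 28, 35, 41, 55, 59]

Fragment lengths:
  1→19: 18 bp
  19→28: 9 bp
  28→35: 7 bp
  35→41: 6 bp
  41→55: 14 bp
  55→59: 4 bp
  59→1 (wrap): 71-59+1 = 13 bp

[4,6,7,9,13,14,18]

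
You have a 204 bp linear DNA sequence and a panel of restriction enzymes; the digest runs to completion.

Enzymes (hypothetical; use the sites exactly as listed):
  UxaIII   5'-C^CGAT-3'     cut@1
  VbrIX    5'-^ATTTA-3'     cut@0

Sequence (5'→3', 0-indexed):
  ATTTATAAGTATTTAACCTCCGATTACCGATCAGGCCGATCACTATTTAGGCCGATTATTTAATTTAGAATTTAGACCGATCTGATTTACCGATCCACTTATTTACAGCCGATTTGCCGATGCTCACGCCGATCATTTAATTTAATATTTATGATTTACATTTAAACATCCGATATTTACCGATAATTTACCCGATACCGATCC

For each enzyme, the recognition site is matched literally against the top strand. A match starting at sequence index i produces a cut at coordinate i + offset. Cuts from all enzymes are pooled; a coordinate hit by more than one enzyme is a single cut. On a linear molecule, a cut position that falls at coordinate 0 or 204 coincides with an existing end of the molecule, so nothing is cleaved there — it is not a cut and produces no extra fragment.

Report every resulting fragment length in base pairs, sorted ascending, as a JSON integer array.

[4,5,5,5,5,5,6,6,6,6,6,7,7,7,7,7,7,8,8,8,8,9,9,10,10,10,11,12]

Scan for sites:
  UxaIII CCGAT/1: at [19, 26, 35, 51, 76, 89, 108, 116, 128, 169, 179, 191, 197] ⇒ [20, 27, 36, 52, 77, 90, 109, 117, 129, 170, 180, 192, 198]
  VbrIX ATTTA/0: at [0, 10, 44, 57, 62, 69, 84, 100, 134, 139, 146, 153, 159, 174, 185] ⇒ [10, 44, 57, 62, 69, 84, 100, 134, 139, 146, 153, 159, 174, 185] (position 0 is a terminus of the linear molecule — no cut)

Pooled cuts: [10, 20, 27, 36, 44, 52, 57, 62, 69, 77, 84, 90, 100, 109, 117, 129, 134, 139, 146, 153, 159, 170, 174, 180, 185, 192, 198]

Fragments:
  [0,10): 10 bp
  [10,20): 10 bp
  [20,27): 7 bp
  [27,36): 9 bp
  [36,44): 8 bp
  [44,52): 8 bp
  [52,57): 5 bp
  [57,62): 5 bp
  [62,69): 7 bp
  [69,77): 8 bp
  [77,84): 7 bp
  [84,90): 6 bp
  [90,100): 10 bp
  [100,109): 9 bp
  [109,117): 8 bp
  [117,129): 12 bp
  [129,134): 5 bp
  [134,139): 5 bp
  [139,146): 7 bp
  [146,153): 7 bp
  [153,159): 6 bp
  [159,170): 11 bp
  [170,174): 4 bp
  [174,180): 6 bp
  [180,185): 5 bp
  [185,192): 7 bp
  [192,198): 6 bp
  [198,204): 6 bp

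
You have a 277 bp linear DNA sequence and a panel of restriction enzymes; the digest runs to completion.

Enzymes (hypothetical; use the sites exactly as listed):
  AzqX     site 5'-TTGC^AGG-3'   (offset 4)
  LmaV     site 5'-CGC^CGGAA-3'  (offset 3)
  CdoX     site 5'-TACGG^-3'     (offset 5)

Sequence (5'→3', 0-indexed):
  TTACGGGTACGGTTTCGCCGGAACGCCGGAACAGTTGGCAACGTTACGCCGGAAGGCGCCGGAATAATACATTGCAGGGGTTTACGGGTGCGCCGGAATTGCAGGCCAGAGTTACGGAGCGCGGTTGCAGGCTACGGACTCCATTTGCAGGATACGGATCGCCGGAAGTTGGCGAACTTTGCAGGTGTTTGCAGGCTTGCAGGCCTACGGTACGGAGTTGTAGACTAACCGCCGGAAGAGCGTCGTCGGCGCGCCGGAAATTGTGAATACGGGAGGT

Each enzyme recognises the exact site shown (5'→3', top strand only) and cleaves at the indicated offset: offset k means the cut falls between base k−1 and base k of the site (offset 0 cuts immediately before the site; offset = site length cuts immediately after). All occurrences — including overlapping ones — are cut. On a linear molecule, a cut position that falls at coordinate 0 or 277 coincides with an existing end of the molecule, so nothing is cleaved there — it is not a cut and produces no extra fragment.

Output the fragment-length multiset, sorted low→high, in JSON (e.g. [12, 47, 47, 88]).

Site scan:
  AzqX (TTGCAGG, off=4): starts [71, 98, 124, 144, 178, 188, 196] → cuts [75, 102, 128, 148, 182, 192, 200]
  LmaV (CGCCGGAA, off=3): starts [15, 23, 46, 56, 90, 159, 229, 251] → cuts [18, 26, 49, 59, 93, 162, 232, 254]
  CdoX (TACGG, off=5): starts [1, 7, 82, 112, 132, 152, 205, 210, 267] → cuts [6, 12, 87, 117, 137, 157, 210, 215, 272]

All cut coordinates (distinct, sorted): [6, 12, 18, 26, 49, 59, 75, 87, 93, 102, 117, 128, 137, 148, 157, 162, 182, 192, 200, 210, 215, 232, 254, 272]

Fragment lengths:
  [0,6): 6 bp
  [6,12): 6 bp
  [12,18): 6 bp
  [18,26): 8 bp
  [26,49): 23 bp
  [49,59): 10 bp
  [59,75): 16 bp
  [75,87): 12 bp
  [87,93): 6 bp
  [93,102): 9 bp
  [102,117): 15 bp
  [117,128): 11 bp
  [128,137): 9 bp
  [137,148): 11 bp
  [148,157): 9 bp
  [157,162): 5 bp
  [162,182): 20 bp
  [182,192): 10 bp
  [192,200): 8 bp
  [200,210): 10 bp
  [210,215): 5 bp
  [215,232): 17 bp
  [232,254): 22 bp
  [254,272): 18 bp
  [272,277): 5 bp

[5,5,5,6,6,6,6,8,8,9,9,9,10,10,10,11,11,12,15,16,17,18,20,22,23]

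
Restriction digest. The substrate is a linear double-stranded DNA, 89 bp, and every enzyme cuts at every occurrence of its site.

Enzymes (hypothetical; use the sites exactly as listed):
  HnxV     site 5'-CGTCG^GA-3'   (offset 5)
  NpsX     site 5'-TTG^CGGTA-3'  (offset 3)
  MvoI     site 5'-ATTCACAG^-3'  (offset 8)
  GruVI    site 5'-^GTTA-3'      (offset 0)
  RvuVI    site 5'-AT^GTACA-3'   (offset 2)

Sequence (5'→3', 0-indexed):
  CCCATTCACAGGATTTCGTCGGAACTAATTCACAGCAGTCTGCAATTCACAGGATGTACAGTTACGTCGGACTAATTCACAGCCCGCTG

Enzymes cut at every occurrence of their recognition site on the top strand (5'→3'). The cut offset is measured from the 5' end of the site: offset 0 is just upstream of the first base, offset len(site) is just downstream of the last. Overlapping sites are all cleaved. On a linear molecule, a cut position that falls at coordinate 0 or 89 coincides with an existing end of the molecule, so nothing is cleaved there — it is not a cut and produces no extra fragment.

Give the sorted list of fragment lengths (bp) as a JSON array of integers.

[3,5,7,9,10,11,13,14,17]

Scan for sites:
  HnxV CGTCGGA/5: at [16, 64] ⇒ [21, 69]
  NpsX (TTGCGGTA, off=3): no sites
  MvoI ATTCACAG/8: at [3, 27, 44, 74] ⇒ [11, 35, 52, 82]
  GruVI GTTA/0: at [60] ⇒ [60]
  RvuVI ATGTACA/2: at [53] ⇒ [55]

Pooled cuts: [11, 21, 35, 52, 55, 60, 69, 82]

Fragment lengths:
  [0,11): 11 bp
  [11,21): 10 bp
  [21,35): 14 bp
  [35,52): 17 bp
  [52,55): 3 bp
  [55,60): 5 bp
  [60,69): 9 bp
  [69,82): 13 bp
  [82,89): 7 bp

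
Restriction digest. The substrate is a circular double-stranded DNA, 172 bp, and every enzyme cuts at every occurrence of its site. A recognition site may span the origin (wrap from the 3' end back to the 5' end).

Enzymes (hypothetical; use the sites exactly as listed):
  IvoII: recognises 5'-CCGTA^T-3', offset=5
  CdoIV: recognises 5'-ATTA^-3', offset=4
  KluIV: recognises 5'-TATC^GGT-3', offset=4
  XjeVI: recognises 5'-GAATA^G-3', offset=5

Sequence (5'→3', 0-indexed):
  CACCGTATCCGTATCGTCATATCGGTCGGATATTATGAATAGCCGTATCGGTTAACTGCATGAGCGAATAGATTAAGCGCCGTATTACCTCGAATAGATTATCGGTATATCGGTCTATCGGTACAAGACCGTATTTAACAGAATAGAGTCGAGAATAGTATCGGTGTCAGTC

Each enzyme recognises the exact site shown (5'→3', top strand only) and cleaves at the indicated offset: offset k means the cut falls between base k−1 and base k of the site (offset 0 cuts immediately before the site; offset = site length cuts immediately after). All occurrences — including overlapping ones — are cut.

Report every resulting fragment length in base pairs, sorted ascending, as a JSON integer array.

Site scan:
  IvoII CCGTAT/5: at [2, 8, 42, 79, 128] ⇒ [7, 13, 47, 84, 133]
  CdoIV ATTA/4: at [31, 71, 83, 97] ⇒ [35, 75, 87, 101]
  KluIV TATCGGT/4: at [19, 45, 99, 107, 115, 158] ⇒ [23, 49, 103, 111, 119, 162]
  XjeVI GAATAG/5: at [36, 65, 91, 140, 152] ⇒ [41, 70, 96, 145, 157]

Pooled cuts: [7, 13, 23, 35, 41, 47, 49, 70, 75, 84, 87, 96, 101, 103, 111, 119, 133, 145, 157, 162]

Fragment lengths:
  7→13: 6 bp
  13→23: 10 bp
  23→35: 12 bp
  35→41: 6 bp
  41→47: 6 bp
  47→49: 2 bp
  49→70: 21 bp
  70→75: 5 bp
  75→84: 9 bp
  84→87: 3 bp
  87→96: 9 bp
  96→101: 5 bp
  101→103: 2 bp
  103→111: 8 bp
  111→119: 8 bp
  119→133: 14 bp
  133→145: 12 bp
  145→157: 12 bp
  157→162: 5 bp
  162→7 (wrap): 172-162+7 = 17 bp

[2,2,3,5,5,5,6,6,6,8,8,9,9,10,12,12,12,14,17,21]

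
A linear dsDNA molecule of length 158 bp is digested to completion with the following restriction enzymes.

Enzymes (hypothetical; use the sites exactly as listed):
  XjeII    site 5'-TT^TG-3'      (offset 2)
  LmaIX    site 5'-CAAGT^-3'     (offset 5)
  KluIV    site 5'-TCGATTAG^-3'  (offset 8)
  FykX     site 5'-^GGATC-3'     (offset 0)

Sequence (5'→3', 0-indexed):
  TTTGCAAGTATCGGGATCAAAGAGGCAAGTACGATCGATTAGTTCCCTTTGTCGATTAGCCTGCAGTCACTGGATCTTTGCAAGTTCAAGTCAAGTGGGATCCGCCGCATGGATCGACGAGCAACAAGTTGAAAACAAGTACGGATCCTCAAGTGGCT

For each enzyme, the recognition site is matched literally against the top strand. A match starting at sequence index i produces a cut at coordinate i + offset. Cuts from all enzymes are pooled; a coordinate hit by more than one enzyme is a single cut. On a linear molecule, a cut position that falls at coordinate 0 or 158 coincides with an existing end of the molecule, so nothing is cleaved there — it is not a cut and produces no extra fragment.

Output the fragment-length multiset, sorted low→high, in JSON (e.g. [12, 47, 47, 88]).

[1,2,2,4,4,5,6,7,7,7,7,10,11,12,12,12,13,17,19]

Scan for sites:
  XjeII TTTG/2: at [0, 47, 76] ⇒ [2, 49, 78]
  LmaIX CAAGT/5: at [4, 25, 80, 86, 91, 124, 135, 149] ⇒ [9, 30, 85, 91, 96, 129, 140, 154]
  KluIV TCGATTAG/8: at [34, 51] ⇒ [42, 59]
  FykX GGATC/0: at [13, 71, 97, 110, 142] ⇒ [13, 71, 97, 110, 142]

Pooled cuts: [2, 9, 13, 30, 42, 49, 59, 71, 78, 85, 91, 96, 97, 110, 129, 140, 142, 154]

Fragment lengths:
  [0,2): 2 bp
  [2,9): 7 bp
  [9,13): 4 bp
  [13,30): 17 bp
  [30,42): 12 bp
  [42,49): 7 bp
  [49,59): 10 bp
  [59,71): 12 bp
  [71,78): 7 bp
  [78,85): 7 bp
  [85,91): 6 bp
  [91,96): 5 bp
  [96,97): 1 bp
  [97,110): 13 bp
  [110,129): 19 bp
  [129,140): 11 bp
  [140,142): 2 bp
  [142,154): 12 bp
  [154,158): 4 bp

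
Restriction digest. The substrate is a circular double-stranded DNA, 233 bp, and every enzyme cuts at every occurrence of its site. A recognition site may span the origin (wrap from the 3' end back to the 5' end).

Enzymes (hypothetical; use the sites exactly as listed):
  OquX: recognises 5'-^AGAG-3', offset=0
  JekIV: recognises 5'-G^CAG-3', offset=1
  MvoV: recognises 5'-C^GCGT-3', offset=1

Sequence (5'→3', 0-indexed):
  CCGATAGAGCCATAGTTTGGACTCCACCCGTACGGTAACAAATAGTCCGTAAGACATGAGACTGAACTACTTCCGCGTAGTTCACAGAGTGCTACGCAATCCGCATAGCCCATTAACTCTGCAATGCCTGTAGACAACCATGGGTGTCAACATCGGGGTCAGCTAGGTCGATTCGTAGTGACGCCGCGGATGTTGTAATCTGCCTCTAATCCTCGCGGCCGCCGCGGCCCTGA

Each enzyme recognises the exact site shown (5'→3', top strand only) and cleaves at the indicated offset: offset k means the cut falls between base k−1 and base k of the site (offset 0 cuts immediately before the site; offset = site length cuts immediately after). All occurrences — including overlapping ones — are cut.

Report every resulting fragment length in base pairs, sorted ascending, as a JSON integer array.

Site scan:
  OquX AGAG/0: at [5, 85] ⇒ [5, 85]
  JekIV (GCAG, off=1): no sites
  MvoV CGCGT/1: at [73] ⇒ [74]

All cut coordinates (distinct, sorted): [5, 74, 85]

Fragment lengths:
  5→74: 69 bp
  74→85: 11 bp
  85→5 (wrap): 233-85+5 = 153 bp

[11,69,153]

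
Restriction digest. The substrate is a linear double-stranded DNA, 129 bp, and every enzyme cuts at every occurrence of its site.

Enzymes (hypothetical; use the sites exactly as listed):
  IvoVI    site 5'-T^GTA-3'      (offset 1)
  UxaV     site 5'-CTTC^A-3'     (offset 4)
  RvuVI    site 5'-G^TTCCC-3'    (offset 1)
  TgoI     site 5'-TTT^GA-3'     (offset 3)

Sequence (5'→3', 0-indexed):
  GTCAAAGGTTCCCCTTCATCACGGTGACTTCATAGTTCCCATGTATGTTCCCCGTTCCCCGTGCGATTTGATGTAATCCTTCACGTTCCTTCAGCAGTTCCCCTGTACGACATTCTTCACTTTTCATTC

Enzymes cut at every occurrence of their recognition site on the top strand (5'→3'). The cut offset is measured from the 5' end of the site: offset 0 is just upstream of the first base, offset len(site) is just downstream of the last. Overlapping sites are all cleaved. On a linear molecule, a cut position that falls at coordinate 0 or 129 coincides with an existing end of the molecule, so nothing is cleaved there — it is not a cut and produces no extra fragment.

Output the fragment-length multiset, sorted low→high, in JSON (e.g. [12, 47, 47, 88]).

[3,4,5,5,7,7,7,8,9,10,10,11,14,14,15]

Per-enzyme occurrences:
  IvoVI (TGTA, off=1): starts [41, 71, 103] → cuts [42, 72, 104]
  UxaV (CTTCA, off=4): starts [13, 27, 78, 88, 114] → cuts [17, 31, 82, 92, 118]
  RvuVI (GTTCCC, off=1): starts [7, 34, 46, 53, 96] → cuts [8, 35, 47, 54, 97]
  TgoI (TTTGA, off=3): starts [66] → cuts [69]

Pooled cuts: [8, 17, 31, 35, 42, 47, 54, 69, 72, 82, 92, 97, 104, 118]

Fragments:
  [0,8): 8 bp
  [8,17): 9 bp
  [17,31): 14 bp
  [31,35): 4 bp
  [35,42): 7 bp
  [42,47): 5 bp
  [47,54): 7 bp
  [54,69): 15 bp
  [69,72): 3 bp
  [72,82): 10 bp
  [82,92): 10 bp
  [92,97): 5 bp
  [97,104): 7 bp
  [104,118): 14 bp
  [118,129): 11 bp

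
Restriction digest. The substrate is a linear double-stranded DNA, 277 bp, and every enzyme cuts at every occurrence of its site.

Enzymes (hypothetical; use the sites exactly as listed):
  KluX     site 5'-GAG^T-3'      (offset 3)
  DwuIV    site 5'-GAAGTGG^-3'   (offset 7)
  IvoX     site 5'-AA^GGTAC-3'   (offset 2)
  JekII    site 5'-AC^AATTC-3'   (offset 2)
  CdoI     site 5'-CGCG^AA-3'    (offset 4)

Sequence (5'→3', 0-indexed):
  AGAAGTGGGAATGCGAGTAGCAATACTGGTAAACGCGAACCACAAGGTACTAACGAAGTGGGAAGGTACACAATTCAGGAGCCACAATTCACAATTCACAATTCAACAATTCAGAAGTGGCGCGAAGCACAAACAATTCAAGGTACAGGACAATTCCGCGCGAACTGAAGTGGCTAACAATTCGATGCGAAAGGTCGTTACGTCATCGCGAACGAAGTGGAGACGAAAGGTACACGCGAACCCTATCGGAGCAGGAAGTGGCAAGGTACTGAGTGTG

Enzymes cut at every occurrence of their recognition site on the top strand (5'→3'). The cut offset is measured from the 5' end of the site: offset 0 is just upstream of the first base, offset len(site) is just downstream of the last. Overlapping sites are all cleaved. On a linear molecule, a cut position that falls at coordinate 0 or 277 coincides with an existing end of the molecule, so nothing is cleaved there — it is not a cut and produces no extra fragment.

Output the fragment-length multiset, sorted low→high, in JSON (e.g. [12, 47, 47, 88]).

[3,3,4,4,5,7,7,7,7,8,8,8,8,9,9,10,10,10,10,11,11,13,14,16,20,23,32]

Site scan:
  KluX (GAGT, off=3): starts [14, 270] → cuts [17, 273]
  DwuIV (GAAGTGG, off=7): starts [1, 54, 113, 166, 213, 254] → cuts [8, 61, 120, 173, 220, 261]
  IvoX (AAGGTAC, off=2): starts [43, 62, 139, 226, 262] → cuts [45, 64, 141, 228, 264]
  JekII (ACAATTC, off=2): starts [69, 83, 90, 97, 105, 132, 149, 176] → cuts [71, 85, 92, 99, 107, 134, 151, 178]
  CdoI (CGCGAA, off=4): starts [33, 120, 158, 206, 234] → cuts [37, 124, 162, 210, 238]

Pooled cuts: [8, 17, 37, 45, 61, 64, 71, 85, 92, 99, 107, 120, 124, 134, 141, 151, 162, 173, 178, 210, 220, 228, 238, 261, 264, 273]

Fragments:
  [0,8): 8 bp
  [8,17): 9 bp
  [17,37): 20 bp
  [37,45): 8 bp
  [45,61): 16 bp
  [61,64): 3 bp
  [64,71): 7 bp
  [71,85): 14 bp
  [85,92): 7 bp
  [92,99): 7 bp
  [99,107): 8 bp
  [107,120): 13 bp
  [120,124): 4 bp
  [124,134): 10 bp
  [134,141): 7 bp
  [141,151): 10 bp
  [151,162): 11 bp
  [162,173): 11 bp
  [173,178): 5 bp
  [178,210): 32 bp
  [210,220): 10 bp
  [220,228): 8 bp
  [228,238): 10 bp
  [238,261): 23 bp
  [261,264): 3 bp
  [264,273): 9 bp
  [273,277): 4 bp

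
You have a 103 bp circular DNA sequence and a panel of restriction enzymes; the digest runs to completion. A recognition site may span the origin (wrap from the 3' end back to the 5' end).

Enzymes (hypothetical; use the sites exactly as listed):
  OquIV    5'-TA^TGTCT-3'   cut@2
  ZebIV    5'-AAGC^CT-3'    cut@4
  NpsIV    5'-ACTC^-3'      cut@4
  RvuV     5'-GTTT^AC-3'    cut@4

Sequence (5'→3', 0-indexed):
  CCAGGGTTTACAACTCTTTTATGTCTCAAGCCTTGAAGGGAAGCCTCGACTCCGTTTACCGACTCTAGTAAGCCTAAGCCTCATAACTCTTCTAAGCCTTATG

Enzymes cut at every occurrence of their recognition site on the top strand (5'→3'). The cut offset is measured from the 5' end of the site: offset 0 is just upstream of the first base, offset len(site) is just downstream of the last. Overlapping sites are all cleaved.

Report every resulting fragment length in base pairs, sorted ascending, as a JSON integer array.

Per-enzyme occurrences:
  OquIV (TATGTCT, off=2): starts [19] → cuts [21]
  ZebIV (AAGCCT, off=4): starts [27, 40, 69, 75, 93] → cuts [31, 44, 73, 79, 97]
  NpsIV (ACTC, off=4): starts [12, 48, 61, 85] → cuts [16, 52, 65, 89]
  RvuV (GTTTAC, off=4): starts [5, 53] → cuts [9, 57]

All cut coordinates (distinct, sorted): [9, 16, 21, 31, 44, 52, 57, 65, 73, 79, 89, 97]

Fragment lengths:
  9→16: 7 bp
  16→21: 5 bp
  21→31: 10 bp
  31→44: 13 bp
  44→52: 8 bp
  52→57: 5 bp
  57→65: 8 bp
  65→73: 8 bp
  73→79: 6 bp
  79→89: 10 bp
  89→97: 8 bp
  97→9 (wrap): 103-97+9 = 15 bp

[5,5,6,7,8,8,8,8,10,10,13,15]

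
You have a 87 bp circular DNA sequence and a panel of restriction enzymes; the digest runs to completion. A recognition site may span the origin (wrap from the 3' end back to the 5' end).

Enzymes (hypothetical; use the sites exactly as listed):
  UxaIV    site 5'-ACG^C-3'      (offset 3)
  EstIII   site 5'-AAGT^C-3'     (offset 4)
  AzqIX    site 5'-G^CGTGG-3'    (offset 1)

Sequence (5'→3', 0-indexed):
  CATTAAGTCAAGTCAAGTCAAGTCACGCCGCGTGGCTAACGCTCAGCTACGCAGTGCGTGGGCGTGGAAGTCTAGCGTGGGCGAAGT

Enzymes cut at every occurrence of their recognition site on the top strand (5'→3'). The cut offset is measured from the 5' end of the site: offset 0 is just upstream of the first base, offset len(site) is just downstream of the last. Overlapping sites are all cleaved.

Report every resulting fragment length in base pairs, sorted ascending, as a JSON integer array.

Per-enzyme occurrences:
  UxaIV (ACGC, off=3): starts [24, 38, 48] → cuts [27, 41, 51]
  EstIII (AAGTC, off=4): starts [4, 9, 14, 19, 67, 83] → cuts [0, 8, 13, 18, 23, 71]
  AzqIX (GCGTGG, off=1): starts [29, 55, 61, 74] → cuts [30, 56, 62, 75]

Pooled cuts: [0, 8, 13, 18, 23, 27, 30, 41, 51, 56, 62, 71, 75]

Fragment lengths:
  0→8: 8 bp
  8→13: 5 bp
  13→18: 5 bp
  18→23: 5 bp
  23→27: 4 bp
  27→30: 3 bp
  30→41: 11 bp
  41→51: 10 bp
  51→56: 5 bp
  56→62: 6 bp
  62→71: 9 bp
  71→75: 4 bp
  75→0 (wrap): 87-75+0 = 12 bp

[3,4,4,5,5,5,5,6,8,9,10,11,12]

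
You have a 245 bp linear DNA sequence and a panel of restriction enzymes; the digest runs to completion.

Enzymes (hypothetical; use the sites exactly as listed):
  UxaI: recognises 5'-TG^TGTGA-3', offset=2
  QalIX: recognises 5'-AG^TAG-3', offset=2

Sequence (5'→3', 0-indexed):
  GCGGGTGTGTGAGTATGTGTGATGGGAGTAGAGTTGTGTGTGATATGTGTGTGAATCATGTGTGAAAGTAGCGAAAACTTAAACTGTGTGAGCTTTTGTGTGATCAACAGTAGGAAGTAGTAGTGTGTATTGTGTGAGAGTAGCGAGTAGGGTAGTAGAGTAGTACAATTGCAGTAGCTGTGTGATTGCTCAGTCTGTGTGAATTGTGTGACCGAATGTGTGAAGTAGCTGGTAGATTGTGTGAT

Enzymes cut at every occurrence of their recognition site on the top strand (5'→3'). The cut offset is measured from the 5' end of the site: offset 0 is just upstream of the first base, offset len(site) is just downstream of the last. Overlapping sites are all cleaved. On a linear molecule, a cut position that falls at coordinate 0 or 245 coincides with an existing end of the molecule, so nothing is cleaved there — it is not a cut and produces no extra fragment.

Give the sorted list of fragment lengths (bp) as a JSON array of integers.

[3,5,6,6,7,7,7,7,8,8,8,9,10,10,11,11,11,12,12,12,12,14,14,17,18]

Site scan:
  UxaI (TGTGTGA, off=2): starts [5, 15, 36, 47, 58, 84, 96, 130, 178, 195, 204, 216, 237] → cuts [7, 17, 38, 49, 60, 86, 98, 132, 180, 197, 206, 218, 239]
  QalIX (AGTAG, off=2): starts [26, 66, 108, 115, 118, 138, 145, 153, 158, 172, 223] → cuts [28, 68, 110, 117, 120, 140, 147, 155, 160, 174, 225]

Pooled cuts: [7, 17, 28, 38, 49, 60, 68, 86, 98, 110, 117, 120, 132, 140, 147, 155, 160, 174, 180, 197, 206, 218, 225, 239]

Fragment lengths:
  [0,7): 7 bp
  [7,17): 10 bp
  [17,28): 11 bp
  [28,38): 10 bp
  [38,49): 11 bp
  [49,60): 11 bp
  [60,68): 8 bp
  [68,86): 18 bp
  [86,98): 12 bp
  [98,110): 12 bp
  [110,117): 7 bp
  [117,120): 3 bp
  [120,132): 12 bp
  [132,140): 8 bp
  [140,147): 7 bp
  [147,155): 8 bp
  [155,160): 5 bp
  [160,174): 14 bp
  [174,180): 6 bp
  [180,197): 17 bp
  [197,206): 9 bp
  [206,218): 12 bp
  [218,225): 7 bp
  [225,239): 14 bp
  [239,245): 6 bp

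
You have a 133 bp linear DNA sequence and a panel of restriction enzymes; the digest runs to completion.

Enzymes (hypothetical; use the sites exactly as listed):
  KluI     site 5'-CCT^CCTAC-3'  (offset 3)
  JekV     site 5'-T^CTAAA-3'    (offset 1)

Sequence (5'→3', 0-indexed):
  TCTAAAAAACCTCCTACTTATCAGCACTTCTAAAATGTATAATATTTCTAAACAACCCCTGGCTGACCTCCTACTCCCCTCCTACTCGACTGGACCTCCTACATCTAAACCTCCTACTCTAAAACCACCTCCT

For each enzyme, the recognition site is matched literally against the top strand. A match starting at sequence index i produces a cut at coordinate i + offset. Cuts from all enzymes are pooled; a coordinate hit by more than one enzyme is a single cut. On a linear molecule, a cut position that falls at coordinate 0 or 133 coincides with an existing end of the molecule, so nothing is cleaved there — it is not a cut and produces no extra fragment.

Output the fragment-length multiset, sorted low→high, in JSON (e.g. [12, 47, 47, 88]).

[1,6,7,8,11,11,15,17,17,18,22]

Per-enzyme occurrences:
  KluI CCTCCTAC/3: at [9, 66, 77, 94, 109] ⇒ [12, 69, 80, 97, 112]
  JekV TCTAAA/1: at [0, 28, 46, 103, 117] ⇒ [1, 29, 47, 104, 118]

All cut coordinates (distinct, sorted): [1, 12, 29, 47, 69, 80, 97, 104, 112, 118]

Fragment lengths:
  [0,1): 1 bp
  [1,12): 11 bp
  [12,29): 17 bp
  [29,47): 18 bp
  [47,69): 22 bp
  [69,80): 11 bp
  [80,97): 17 bp
  [97,104): 7 bp
  [104,112): 8 bp
  [112,118): 6 bp
  [118,133): 15 bp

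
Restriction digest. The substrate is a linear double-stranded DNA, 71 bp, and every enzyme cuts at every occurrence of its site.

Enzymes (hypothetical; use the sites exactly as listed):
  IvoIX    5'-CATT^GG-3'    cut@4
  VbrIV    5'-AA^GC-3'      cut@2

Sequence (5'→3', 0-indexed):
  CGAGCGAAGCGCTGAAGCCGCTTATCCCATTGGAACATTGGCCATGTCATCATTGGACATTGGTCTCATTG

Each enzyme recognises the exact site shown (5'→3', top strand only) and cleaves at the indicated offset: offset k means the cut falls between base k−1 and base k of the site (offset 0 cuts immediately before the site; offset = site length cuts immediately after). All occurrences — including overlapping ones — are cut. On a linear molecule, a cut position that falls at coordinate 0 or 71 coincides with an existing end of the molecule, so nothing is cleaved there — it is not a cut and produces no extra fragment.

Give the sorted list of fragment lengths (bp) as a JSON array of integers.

[7,8,8,8,10,15,15]

Scan for sites:
  IvoIX (CATTGG, off=4): starts [27, 35, 50, 57] → cuts [31, 39, 54, 61]
  VbrIV (AAGC, off=2): starts [6, 14] → cuts [8, 16]

Pooled cuts: [8, 16, 31, 39, 54, 61]

Fragment lengths:
  [0,8): 8 bp
  [8,16): 8 bp
  [16,31): 15 bp
  [31,39): 8 bp
  [39,54): 15 bp
  [54,61): 7 bp
  [61,71): 10 bp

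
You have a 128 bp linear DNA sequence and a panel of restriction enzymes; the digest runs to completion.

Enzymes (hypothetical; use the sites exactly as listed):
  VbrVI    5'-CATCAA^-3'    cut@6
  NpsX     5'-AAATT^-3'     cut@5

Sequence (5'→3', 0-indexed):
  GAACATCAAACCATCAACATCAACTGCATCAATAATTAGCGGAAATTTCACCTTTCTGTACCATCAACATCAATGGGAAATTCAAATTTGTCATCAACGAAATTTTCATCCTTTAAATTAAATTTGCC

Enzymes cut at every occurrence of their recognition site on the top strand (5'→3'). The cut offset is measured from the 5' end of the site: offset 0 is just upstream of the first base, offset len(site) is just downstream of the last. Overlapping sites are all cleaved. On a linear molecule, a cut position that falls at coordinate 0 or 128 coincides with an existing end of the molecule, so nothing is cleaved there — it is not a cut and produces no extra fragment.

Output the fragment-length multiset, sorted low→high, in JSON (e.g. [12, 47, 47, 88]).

Scan for sites:
  VbrVI (CATCAA, off=6): starts [3, 11, 17, 26, 61, 67, 91] → cuts [9, 17, 23, 32, 67, 73, 97]
  NpsX (AAATT, off=5): starts [42, 77, 83, 99, 114, 119] → cuts [47, 82, 88, 104, 119, 124]

Pooled cuts: [9, 17, 23, 32, 47, 67, 73, 82, 88, 97, 104, 119, 124]

Fragment lengths:
  [0,9): 9 bp
  [9,17): 8 bp
  [17,23): 6 bp
  [23,32): 9 bp
  [32,47): 15 bp
  [47,67): 20 bp
  [67,73): 6 bp
  [73,82): 9 bp
  [82,88): 6 bp
  [88,97): 9 bp
  [97,104): 7 bp
  [104,119): 15 bp
  [119,124): 5 bp
  [124,128): 4 bp

[4,5,6,6,6,7,8,9,9,9,9,15,15,20]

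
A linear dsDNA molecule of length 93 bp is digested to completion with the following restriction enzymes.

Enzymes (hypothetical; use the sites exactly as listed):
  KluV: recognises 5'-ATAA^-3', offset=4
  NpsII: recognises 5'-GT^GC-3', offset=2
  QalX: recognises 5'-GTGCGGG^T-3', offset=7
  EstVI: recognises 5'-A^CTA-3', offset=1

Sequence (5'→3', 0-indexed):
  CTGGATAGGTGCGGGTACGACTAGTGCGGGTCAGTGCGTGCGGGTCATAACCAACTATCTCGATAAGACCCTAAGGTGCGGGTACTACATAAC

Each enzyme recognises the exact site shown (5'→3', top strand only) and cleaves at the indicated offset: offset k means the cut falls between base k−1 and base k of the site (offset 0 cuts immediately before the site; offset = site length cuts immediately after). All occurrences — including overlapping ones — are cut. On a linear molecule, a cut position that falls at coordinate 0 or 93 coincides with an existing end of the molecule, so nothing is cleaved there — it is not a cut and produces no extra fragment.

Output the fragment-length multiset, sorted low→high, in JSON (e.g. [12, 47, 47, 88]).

[1,2,4,4,5,5,5,5,5,5,5,6,8,10,11,12]

Per-enzyme occurrences:
  KluV ATAA/4: at [46, 62, 88] ⇒ [50, 66, 92]
  NpsII GTGC/2: at [8, 23, 33, 37, 75] ⇒ [10, 25, 35, 39, 77]
  QalX GTGCGGGT/7: at [8, 23, 37, 75] ⇒ [15, 30, 44, 82]
  EstVI ACTA/1: at [19, 53, 83] ⇒ [20, 54, 84]

Pooled cuts: [10, 15, 20, 25, 30, 35, 39, 44, 50, 54, 66, 77, 82, 84, 92]

Fragments:
  [0,10): 10 bp
  [10,15): 5 bp
  [15,20): 5 bp
  [20,25): 5 bp
  [25,30): 5 bp
  [30,35): 5 bp
  [35,39): 4 bp
  [39,44): 5 bp
  [44,50): 6 bp
  [50,54): 4 bp
  [54,66): 12 bp
  [66,77): 11 bp
  [77,82): 5 bp
  [82,84): 2 bp
  [84,92): 8 bp
  [92,93): 1 bp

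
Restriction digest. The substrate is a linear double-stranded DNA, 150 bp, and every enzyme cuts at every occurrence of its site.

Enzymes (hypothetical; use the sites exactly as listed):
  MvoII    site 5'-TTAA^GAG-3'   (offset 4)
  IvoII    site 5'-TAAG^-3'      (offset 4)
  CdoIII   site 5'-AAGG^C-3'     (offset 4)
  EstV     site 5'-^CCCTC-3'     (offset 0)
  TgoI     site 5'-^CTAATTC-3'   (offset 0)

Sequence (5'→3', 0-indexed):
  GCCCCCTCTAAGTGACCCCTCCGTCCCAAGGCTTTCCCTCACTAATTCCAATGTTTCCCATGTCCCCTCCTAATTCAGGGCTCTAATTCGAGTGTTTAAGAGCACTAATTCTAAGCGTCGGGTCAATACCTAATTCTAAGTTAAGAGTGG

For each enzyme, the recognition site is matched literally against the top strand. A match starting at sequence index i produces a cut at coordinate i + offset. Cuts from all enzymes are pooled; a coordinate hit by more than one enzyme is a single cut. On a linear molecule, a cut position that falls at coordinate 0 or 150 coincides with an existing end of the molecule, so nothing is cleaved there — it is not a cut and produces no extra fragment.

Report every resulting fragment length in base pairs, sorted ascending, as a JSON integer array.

Site scan:
  MvoII TTAAGAG/4: at [95, 140] ⇒ [99, 144]
  IvoII TAAG/4: at [8, 96, 111, 136, 141] ⇒ [12, 100, 115, 140, 145]
  CdoIII AAGGC/4: at [27] ⇒ [31]
  EstV CCCTC/0: at [3, 16, 35, 64] ⇒ [3, 16, 35, 64]
  TgoI CTAATTC/0: at [41, 69, 82, 104, 129] ⇒ [41, 69, 82, 104, 129]

Pooled cuts: [3, 12, 16, 31, 35, 41, 64, 69, 82, 99, 100, 104, 115, 129, 140, 144, 145]

Fragment lengths:
  [0,3): 3 bp
  [3,12): 9 bp
  [12,16): 4 bp
  [16,31): 15 bp
  [31,35): 4 bp
  [35,41): 6 bp
  [41,64): 23 bp
  [64,69): 5 bp
  [69,82): 13 bp
  [82,99): 17 bp
  [99,100): 1 bp
  [100,104): 4 bp
  [104,115): 11 bp
  [115,129): 14 bp
  [129,140): 11 bp
  [140,144): 4 bp
  [144,145): 1 bp
  [145,150): 5 bp

[1,1,3,4,4,4,4,5,5,6,9,11,11,13,14,15,17,23]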